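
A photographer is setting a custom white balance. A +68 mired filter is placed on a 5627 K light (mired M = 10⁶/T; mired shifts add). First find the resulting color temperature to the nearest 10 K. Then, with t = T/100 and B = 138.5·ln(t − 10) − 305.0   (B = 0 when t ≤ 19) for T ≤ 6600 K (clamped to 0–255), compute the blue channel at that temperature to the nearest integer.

169

M_in = 10⁶/5627 = 177.71; M_out = 177.71 + (+68) = 245.71.
T_out = 10⁶/245.71 = 4069.8 K → 4070 K; t = 40.7.
B = 138.5·ln(40.7 − 10) − 305.0 = 138.5·ln 30.7 − 305.0 = 138.5·3.4243 − 305.0 = 169.260.
Rounded: 169.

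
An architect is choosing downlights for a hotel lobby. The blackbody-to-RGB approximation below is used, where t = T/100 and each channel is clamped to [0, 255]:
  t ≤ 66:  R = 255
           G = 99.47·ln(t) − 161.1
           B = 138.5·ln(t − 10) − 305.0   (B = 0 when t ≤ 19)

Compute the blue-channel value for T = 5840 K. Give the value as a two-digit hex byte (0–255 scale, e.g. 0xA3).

t = 5840/100 = 58.4; the t ≤ 66 branch applies.
B = 138.5·ln(58.4 − 10) − 305.0 = 138.5·ln 48.4 − 305.0 = 138.5·3.8795 − 305.0 = 232.311.
Rounded: 232; in hex, 0xE8.

0xE8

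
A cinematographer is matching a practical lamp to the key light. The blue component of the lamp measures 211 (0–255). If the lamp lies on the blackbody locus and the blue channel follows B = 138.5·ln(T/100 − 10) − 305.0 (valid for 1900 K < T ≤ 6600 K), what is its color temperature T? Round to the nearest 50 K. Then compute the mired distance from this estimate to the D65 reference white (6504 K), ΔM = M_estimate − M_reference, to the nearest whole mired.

ln(t − 10) = (211 + 305.0) / 138.5 = 3.7256.
t − 10 = e^3.7256 = 41.497, so t = 51.497.
T = 100·t = 5150 K → 5150 K to the nearest 50 K.
M_estimate = 10⁶/5150 = 194.17; M_reference = 10⁶/6504 = 153.75.
ΔM = 194.17 − 153.75 = 40.42 → +40 mireds.

+40 mireds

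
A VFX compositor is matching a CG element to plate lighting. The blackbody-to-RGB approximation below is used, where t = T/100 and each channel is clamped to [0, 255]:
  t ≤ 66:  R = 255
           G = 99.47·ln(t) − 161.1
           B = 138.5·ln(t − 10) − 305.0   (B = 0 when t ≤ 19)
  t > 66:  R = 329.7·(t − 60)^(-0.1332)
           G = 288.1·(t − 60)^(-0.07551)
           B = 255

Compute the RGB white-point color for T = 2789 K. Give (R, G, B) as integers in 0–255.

t = 2789/100 = 27.89; the t ≤ 66 branch applies.
R = 255 by definition for t ≤ 66.
G = 99.47·ln 27.89 − 161.1 = 99.47·3.3283 − 161.1 = 169.963.
B = 138.5·ln(27.89 − 10) − 305.0 = 138.5·ln 17.89 − 305.0 = 138.5·2.8842 − 305.0 = 94.468.
Rounded: (255, 170, 94).

(255, 170, 94)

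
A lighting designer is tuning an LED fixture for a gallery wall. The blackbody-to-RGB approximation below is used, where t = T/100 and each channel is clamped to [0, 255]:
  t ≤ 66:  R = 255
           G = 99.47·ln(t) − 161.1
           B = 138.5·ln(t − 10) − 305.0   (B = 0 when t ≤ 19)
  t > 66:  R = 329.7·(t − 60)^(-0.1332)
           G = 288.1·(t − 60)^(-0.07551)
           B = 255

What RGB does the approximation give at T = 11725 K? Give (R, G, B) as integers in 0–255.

(192, 212, 255)

t = 11725/100 = 117.25; the t > 66 branch applies.
R = 329.7·(117.25 − 60)^(-0.1332) = 329.7·57.25^(-0.1332) = 329.7·0.58326 = 192.302.
G = 288.1·(117.25 − 60)^(-0.07551) = 288.1·57.25^(-0.07551) = 288.1·0.73667 = 212.233.
B = 255 by definition for t > 66.
Rounded: (192, 212, 255).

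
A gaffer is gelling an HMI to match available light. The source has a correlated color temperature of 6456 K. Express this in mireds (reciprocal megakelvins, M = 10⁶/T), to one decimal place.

154.9 mireds

M = 10⁶ / 6456 = 154.895 → 154.9 mireds.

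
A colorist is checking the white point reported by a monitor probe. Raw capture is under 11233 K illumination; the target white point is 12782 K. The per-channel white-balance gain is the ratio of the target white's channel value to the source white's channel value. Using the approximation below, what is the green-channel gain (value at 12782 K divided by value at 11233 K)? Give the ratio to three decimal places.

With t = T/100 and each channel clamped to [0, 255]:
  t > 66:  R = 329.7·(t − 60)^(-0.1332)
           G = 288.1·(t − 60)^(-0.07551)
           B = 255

At 11233 K (t = 112.33):
  G = 288.1·(112.33 − 60)^(-0.07551) = 288.1·52.33^(-0.07551) = 288.1·0.74168 = 213.678.
At 12782 K (t = 127.82):
  G = 288.1·(127.82 − 60)^(-0.07551) = 288.1·67.82^(-0.07551) = 288.1·0.72730 = 209.535.
Gain = 209.535 / 213.678 = 0.9806 → 0.981.

0.981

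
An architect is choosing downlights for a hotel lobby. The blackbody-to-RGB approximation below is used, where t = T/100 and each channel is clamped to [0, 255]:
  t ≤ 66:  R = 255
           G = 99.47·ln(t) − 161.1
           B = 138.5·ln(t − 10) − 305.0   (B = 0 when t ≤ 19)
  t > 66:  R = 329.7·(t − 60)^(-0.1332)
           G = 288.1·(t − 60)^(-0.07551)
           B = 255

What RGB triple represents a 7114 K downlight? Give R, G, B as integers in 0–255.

R=239, G=240, B=255

t = 7114/100 = 71.14; the t > 66 branch applies.
R = 329.7·(71.14 − 60)^(-0.1332) = 329.7·11.14^(-0.1332) = 329.7·0.72536 = 239.152.
G = 288.1·(71.14 − 60)^(-0.07551) = 288.1·11.14^(-0.07551) = 288.1·0.83358 = 240.156.
B = 255 by definition for t > 66.
Rounded: (239, 240, 255).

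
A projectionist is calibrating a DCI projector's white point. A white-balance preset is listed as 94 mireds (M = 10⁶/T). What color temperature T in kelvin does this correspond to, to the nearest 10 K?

10640 K

T = 10⁶ / 94 = 10638.30 K → 10640 K.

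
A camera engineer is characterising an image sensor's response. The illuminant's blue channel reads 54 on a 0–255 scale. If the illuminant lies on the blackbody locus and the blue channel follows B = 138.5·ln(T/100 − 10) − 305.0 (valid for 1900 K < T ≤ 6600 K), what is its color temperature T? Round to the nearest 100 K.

ln(t − 10) = (54 + 305.0) / 138.5 = 2.5921.
t − 10 = e^2.5921 = 13.357, so t = 23.357.
T = 100·t = 2336 K → 2300 K to the nearest 100 K.

2300 K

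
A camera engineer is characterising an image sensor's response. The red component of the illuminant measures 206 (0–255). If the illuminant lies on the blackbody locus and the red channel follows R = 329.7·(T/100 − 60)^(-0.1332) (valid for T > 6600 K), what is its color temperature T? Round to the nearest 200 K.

(t − 60)^(-0.1332) = 206/329.7 = 0.62481.
t − 60 = 0.62481^(1/-0.1332) = 0.62481^(-7.508) = 34.152, so t = 94.152.
T = 100·t = 9415 K → 9400 K to the nearest 200 K.

9400 K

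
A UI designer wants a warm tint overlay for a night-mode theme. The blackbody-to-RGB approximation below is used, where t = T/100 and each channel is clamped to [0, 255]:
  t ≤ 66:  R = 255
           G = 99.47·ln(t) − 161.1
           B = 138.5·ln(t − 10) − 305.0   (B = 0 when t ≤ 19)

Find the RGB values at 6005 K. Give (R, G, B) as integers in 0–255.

t = 6005/100 = 60.05; the t ≤ 66 branch applies.
R = 255 by definition for t ≤ 66.
G = 99.47·ln 60.05 − 161.1 = 99.47·4.0952 − 161.1 = 246.247.
B = 138.5·ln(60.05 − 10) − 305.0 = 138.5·ln 50.05 − 305.0 = 138.5·3.9130 − 305.0 = 236.954.
Rounded: (255, 246, 237).

(255, 246, 237)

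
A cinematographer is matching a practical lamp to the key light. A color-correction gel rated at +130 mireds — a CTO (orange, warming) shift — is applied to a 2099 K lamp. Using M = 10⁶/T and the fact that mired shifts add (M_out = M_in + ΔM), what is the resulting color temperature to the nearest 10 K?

M_in = 10⁶/2099 = 476.42 mireds.
M_out = 476.42 + (+130) = 606.42 mireds.
T_out = 10⁶/606.42 = 1649.0 K → 1650 K.

1650 K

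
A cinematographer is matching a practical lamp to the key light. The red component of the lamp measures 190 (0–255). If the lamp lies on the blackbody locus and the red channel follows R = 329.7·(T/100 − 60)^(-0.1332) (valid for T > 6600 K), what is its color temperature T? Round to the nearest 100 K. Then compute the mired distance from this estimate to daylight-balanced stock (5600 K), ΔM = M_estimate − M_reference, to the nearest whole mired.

-97 mireds

(t − 60)^(-0.1332) = 190/329.7 = 0.57628.
t − 60 = 0.57628^(1/-0.1332) = 0.57628^(-7.508) = 62.667, so t = 122.667.
T = 100·t = 12267 K → 12300 K to the nearest 100 K.
M_estimate = 10⁶/12300 = 81.30; M_reference = 10⁶/5600 = 178.57.
ΔM = 81.30 − 178.57 = -97.27 → -97 mireds.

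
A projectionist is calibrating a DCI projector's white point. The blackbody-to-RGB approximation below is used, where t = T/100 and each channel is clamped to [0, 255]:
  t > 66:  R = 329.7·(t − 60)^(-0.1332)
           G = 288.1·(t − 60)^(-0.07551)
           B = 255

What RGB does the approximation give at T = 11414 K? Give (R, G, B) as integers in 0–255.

t = 11414/100 = 114.14; the t > 66 branch applies.
R = 329.7·(114.14 − 60)^(-0.1332) = 329.7·54.14^(-0.1332) = 329.7·0.58762 = 193.738.
G = 288.1·(114.14 − 60)^(-0.07551) = 288.1·54.14^(-0.07551) = 288.1·0.73978 = 213.130.
B = 255 by definition for t > 66.
Rounded: (194, 213, 255).

(194, 213, 255)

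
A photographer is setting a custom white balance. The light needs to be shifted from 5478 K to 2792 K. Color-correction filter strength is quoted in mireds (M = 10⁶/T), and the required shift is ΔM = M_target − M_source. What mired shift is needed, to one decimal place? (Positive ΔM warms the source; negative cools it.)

+175.6 mireds

M_source = 10⁶/5478 = 182.548; M_target = 10⁶/2792 = 358.166.
ΔM = 358.166 − 182.548 = 175.618 → +175.6 mireds, a warming shift.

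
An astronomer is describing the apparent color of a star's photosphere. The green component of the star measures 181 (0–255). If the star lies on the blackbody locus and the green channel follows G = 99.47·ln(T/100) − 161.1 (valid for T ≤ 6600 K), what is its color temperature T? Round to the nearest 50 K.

3100 K

ln t = (181 + 161.1) / 99.47 = 3.4392.
t = e^3.4392 = 31.163.
T = 100·t = 3116 K → 3100 K to the nearest 50 K.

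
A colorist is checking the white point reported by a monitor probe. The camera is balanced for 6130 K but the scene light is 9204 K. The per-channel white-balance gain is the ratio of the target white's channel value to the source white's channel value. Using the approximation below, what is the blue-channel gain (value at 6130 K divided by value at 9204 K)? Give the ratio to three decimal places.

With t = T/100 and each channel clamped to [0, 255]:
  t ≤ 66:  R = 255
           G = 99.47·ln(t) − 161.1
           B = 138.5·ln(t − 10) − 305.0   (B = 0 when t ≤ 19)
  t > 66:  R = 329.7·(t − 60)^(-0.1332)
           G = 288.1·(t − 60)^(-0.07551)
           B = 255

0.943

At 9204 K (t = 92.04):
  B = 255 by definition for t > 66.
At 6130 K (t = 61.3):
  B = 138.5·ln(61.3 − 10) − 305.0 = 138.5·ln 51.3 − 305.0 = 138.5·3.9377 − 305.0 = 240.370.
Gain = 240.370 / 255.000 = 0.9426 → 0.943.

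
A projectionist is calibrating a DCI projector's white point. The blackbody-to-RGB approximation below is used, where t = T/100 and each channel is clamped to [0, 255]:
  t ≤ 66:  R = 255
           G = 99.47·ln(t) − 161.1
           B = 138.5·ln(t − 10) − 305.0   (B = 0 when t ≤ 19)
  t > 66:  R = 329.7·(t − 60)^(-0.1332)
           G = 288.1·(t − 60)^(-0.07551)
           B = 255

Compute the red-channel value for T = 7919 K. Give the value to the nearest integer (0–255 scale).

222

t = 7919/100 = 79.19; the t > 66 branch applies.
R = 329.7·(79.19 − 60)^(-0.1332) = 329.7·19.19^(-0.1332) = 329.7·0.67467 = 222.440.
Rounded: 222.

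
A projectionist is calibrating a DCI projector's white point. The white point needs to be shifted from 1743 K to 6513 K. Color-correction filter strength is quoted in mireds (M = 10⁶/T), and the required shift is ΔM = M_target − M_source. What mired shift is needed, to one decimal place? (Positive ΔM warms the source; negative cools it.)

-420.2 mireds

M_source = 10⁶/1743 = 573.723; M_target = 10⁶/6513 = 153.539.
ΔM = 153.539 − 573.723 = -420.184 → -420.2 mireds, a cooling shift.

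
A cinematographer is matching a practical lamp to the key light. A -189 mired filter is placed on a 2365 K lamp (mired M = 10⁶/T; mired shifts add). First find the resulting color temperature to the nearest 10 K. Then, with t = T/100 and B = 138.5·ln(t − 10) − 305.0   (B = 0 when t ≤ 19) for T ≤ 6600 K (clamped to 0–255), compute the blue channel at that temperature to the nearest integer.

M_in = 10⁶/2365 = 422.83; M_out = 422.83 + (-189) = 233.83.
T_out = 10⁶/233.83 = 4276.6 K → 4280 K; t = 42.8.
B = 138.5·ln(42.8 − 10) − 305.0 = 138.5·ln 32.8 − 305.0 = 138.5·3.4904 − 305.0 = 178.424.
Rounded: 178.

178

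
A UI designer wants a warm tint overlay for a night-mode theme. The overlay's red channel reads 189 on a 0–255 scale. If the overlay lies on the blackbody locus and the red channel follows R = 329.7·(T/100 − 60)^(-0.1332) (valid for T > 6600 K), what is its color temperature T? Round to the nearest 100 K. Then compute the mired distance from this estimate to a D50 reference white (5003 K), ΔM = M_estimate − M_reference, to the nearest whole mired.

(t − 60)^(-0.1332) = 189/329.7 = 0.57325.
t − 60 = 0.57325^(1/-0.1332) = 0.57325^(-7.508) = 65.199, so t = 125.199.
T = 100·t = 12520 K → 12500 K to the nearest 100 K.
M_estimate = 10⁶/12500 = 80.00; M_reference = 10⁶/5003 = 199.88.
ΔM = 80.00 − 199.88 = -119.88 → -120 mireds.

-120 mireds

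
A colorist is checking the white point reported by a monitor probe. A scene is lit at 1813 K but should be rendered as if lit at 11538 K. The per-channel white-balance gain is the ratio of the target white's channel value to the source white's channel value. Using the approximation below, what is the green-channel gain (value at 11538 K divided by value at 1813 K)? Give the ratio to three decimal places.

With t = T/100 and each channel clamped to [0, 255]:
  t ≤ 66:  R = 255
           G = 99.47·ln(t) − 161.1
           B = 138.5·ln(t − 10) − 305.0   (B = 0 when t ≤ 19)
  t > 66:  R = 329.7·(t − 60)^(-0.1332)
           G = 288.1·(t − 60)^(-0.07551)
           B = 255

1.674

At 1813 K (t = 18.13):
  G = 99.47·ln 18.13 − 161.1 = 99.47·2.8976 − 161.1 = 127.121.
At 11538 K (t = 115.38):
  G = 288.1·(115.38 − 60)^(-0.07551) = 288.1·55.38^(-0.07551) = 288.1·0.73852 = 212.766.
Gain = 212.766 / 127.121 = 1.6737 → 1.674.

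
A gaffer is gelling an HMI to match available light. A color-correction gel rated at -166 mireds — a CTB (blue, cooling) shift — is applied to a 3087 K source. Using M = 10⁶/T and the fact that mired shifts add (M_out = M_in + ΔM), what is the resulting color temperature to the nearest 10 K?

M_in = 10⁶/3087 = 323.94 mireds.
M_out = 323.94 + (-166) = 157.94 mireds.
T_out = 10⁶/157.94 = 6331.6 K → 6330 K.

6330 K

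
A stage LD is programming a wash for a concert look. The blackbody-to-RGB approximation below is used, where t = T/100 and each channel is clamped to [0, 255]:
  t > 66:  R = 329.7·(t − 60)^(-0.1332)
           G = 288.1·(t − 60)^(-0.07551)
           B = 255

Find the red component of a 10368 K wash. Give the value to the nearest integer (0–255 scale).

t = 10368/100 = 103.68; the t > 66 branch applies.
R = 329.7·(103.68 − 60)^(-0.1332) = 329.7·43.68^(-0.1332) = 329.7·0.60466 = 199.358.
Rounded: 199.

199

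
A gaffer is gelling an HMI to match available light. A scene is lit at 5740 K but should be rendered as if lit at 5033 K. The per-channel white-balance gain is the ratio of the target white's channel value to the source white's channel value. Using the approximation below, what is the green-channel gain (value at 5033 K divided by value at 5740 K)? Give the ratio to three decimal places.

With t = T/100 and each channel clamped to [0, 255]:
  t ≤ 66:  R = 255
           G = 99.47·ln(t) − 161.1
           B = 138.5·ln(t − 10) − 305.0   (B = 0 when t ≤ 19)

0.946

At 5740 K (t = 57.4):
  G = 99.47·ln 57.4 − 161.1 = 99.47·4.0500 − 161.1 = 241.758.
At 5033 K (t = 50.33):
  G = 99.47·ln 50.33 − 161.1 = 99.47·3.9186 − 161.1 = 228.683.
Gain = 228.683 / 241.758 = 0.9459 → 0.946.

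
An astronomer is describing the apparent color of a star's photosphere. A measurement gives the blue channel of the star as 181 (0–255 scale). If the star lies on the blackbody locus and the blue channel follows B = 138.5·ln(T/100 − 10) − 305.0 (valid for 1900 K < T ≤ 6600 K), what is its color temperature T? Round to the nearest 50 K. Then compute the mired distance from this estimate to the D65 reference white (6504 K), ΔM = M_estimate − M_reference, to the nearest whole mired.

+76 mireds

ln(t − 10) = (181 + 305.0) / 138.5 = 3.5090.
t − 10 = e^3.5090 = 33.416, so t = 43.416.
T = 100·t = 4342 K → 4350 K to the nearest 50 K.
M_estimate = 10⁶/4350 = 229.89; M_reference = 10⁶/6504 = 153.75.
ΔM = 229.89 − 153.75 = 76.13 → +76 mireds.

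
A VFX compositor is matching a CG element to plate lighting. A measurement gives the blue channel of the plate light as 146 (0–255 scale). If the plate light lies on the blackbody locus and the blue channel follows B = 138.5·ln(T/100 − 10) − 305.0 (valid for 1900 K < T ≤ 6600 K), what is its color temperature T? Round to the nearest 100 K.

3600 K

ln(t − 10) = (146 + 305.0) / 138.5 = 3.2563.
t − 10 = e^3.2563 = 25.954, so t = 35.954.
T = 100·t = 3595 K → 3600 K to the nearest 100 K.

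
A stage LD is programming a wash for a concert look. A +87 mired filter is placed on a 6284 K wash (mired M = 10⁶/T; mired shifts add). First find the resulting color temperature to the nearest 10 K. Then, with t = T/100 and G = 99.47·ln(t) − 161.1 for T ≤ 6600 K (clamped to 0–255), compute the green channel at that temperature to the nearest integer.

M_in = 10⁶/6284 = 159.13; M_out = 159.13 + (+87) = 246.13.
T_out = 10⁶/246.13 = 4062.8 K → 4060 K; t = 40.6.
G = 99.47·ln 40.6 − 161.1 = 99.47·3.7038 − 161.1 = 207.314.
Rounded: 207.

207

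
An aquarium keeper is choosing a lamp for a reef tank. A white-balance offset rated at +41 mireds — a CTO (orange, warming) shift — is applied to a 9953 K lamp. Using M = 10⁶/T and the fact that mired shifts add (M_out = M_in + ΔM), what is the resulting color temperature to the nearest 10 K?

M_in = 10⁶/9953 = 100.47 mireds.
M_out = 100.47 + (+41) = 141.47 mireds.
T_out = 10⁶/141.47 = 7068.5 K → 7070 K.

7070 K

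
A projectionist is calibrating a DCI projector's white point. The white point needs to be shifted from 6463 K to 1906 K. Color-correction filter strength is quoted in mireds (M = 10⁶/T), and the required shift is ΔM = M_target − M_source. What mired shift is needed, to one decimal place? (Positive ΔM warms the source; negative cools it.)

M_source = 10⁶/6463 = 154.727; M_target = 10⁶/1906 = 524.659.
ΔM = 524.659 − 154.727 = 369.932 → +369.9 mireds, a warming shift.

+369.9 mireds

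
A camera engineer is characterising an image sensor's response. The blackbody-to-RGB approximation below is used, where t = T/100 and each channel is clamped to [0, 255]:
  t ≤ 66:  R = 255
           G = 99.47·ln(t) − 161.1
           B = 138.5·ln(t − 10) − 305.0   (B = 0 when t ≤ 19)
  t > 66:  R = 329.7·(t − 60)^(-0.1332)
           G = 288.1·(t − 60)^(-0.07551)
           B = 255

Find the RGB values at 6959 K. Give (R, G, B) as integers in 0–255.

t = 6959/100 = 69.59; the t > 66 branch applies.
R = 329.7·(69.59 − 60)^(-0.1332) = 329.7·9.59^(-0.1332) = 329.7·0.73998 = 243.972.
G = 288.1·(69.59 − 60)^(-0.07551) = 288.1·9.59^(-0.07551) = 288.1·0.84307 = 242.888.
B = 255 by definition for t > 66.
Rounded: (244, 243, 255).

(244, 243, 255)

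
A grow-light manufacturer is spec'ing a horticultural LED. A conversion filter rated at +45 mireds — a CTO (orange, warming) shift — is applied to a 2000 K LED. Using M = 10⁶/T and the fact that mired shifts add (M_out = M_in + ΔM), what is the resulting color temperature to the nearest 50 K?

M_in = 10⁶/2000 = 500.00 mireds.
M_out = 500.00 + (+45) = 545.00 mireds.
T_out = 10⁶/545.00 = 1834.9 K → 1850 K.

1850 K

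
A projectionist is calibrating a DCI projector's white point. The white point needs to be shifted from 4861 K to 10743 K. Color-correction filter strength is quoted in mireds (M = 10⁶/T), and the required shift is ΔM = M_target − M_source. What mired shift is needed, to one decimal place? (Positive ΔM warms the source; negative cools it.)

M_source = 10⁶/4861 = 205.719; M_target = 10⁶/10743 = 93.084.
ΔM = 93.084 − 205.719 = -112.635 → -112.6 mireds, a cooling shift.

-112.6 mireds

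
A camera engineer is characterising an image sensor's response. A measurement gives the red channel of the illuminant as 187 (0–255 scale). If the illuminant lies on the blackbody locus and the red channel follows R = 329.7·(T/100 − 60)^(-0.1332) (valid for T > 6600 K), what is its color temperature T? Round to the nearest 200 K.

13000 K

(t − 60)^(-0.1332) = 187/329.7 = 0.56718.
t − 60 = 0.56718^(1/-0.1332) = 0.56718^(-7.508) = 70.620, so t = 130.620.
T = 100·t = 13062 K → 13000 K to the nearest 200 K.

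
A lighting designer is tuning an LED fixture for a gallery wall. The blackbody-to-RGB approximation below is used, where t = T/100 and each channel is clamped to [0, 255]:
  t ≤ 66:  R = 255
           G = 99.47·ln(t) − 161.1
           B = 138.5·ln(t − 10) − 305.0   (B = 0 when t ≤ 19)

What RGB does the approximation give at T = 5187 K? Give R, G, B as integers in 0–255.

t = 5187/100 = 51.87; the t ≤ 66 branch applies.
R = 255 by definition for t ≤ 66.
G = 99.47·ln 51.87 − 161.1 = 99.47·3.9487 − 161.1 = 231.681.
B = 138.5·ln(51.87 − 10) − 305.0 = 138.5·ln 41.87 − 305.0 = 138.5·3.7346 − 305.0 = 212.238.
Rounded: (255, 232, 212).

R=255, G=232, B=212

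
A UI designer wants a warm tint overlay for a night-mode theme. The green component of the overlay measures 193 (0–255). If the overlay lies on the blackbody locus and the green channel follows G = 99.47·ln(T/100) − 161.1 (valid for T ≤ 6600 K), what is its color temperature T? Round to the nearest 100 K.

3500 K

ln t = (193 + 161.1) / 99.47 = 3.5599.
t = e^3.5599 = 35.159.
T = 100·t = 3516 K → 3500 K to the nearest 100 K.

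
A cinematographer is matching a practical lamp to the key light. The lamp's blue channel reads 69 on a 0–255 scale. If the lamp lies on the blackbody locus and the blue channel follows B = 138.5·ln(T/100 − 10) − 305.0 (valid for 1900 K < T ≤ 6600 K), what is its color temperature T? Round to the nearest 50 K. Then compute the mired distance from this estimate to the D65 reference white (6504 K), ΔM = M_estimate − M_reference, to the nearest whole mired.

ln(t − 10) = (69 + 305.0) / 138.5 = 2.7004.
t − 10 = e^2.7004 = 14.885, so t = 24.885.
T = 100·t = 2489 K → 2500 K to the nearest 50 K.
M_estimate = 10⁶/2500 = 400.00; M_reference = 10⁶/6504 = 153.75.
ΔM = 400.00 − 153.75 = 246.25 → +246 mireds.

+246 mireds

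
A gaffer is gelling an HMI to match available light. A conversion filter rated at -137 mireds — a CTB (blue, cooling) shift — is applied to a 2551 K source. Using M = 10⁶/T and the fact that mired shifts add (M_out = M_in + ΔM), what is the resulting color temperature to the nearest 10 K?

M_in = 10⁶/2551 = 392.00 mireds.
M_out = 392.00 + (-137) = 255.00 mireds.
T_out = 10⁶/255.00 = 3921.5 K → 3920 K.

3920 K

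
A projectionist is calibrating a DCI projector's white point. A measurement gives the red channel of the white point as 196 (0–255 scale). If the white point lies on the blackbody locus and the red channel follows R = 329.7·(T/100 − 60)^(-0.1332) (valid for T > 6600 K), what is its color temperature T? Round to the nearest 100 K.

(t − 60)^(-0.1332) = 196/329.7 = 0.59448.
t − 60 = 0.59448^(1/-0.1332) = 0.59448^(-7.508) = 49.621, so t = 109.621.
T = 100·t = 10962 K → 11000 K to the nearest 100 K.

11000 K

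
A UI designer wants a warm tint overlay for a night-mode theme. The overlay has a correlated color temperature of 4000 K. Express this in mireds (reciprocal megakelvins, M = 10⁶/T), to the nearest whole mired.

M = 10⁶ / 4000 = 250.000 → 250 mireds.

250 mireds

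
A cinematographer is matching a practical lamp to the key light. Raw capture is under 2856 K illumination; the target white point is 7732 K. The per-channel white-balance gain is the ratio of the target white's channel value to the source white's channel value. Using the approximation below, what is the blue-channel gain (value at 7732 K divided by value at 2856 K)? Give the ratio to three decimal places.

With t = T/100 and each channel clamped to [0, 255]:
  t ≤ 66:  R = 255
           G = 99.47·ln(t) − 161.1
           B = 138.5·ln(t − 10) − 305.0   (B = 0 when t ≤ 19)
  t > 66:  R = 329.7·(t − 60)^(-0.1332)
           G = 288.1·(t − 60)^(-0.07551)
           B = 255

2.561

At 2856 K (t = 28.56):
  B = 138.5·ln(28.56 − 10) − 305.0 = 138.5·ln 18.56 − 305.0 = 138.5·2.9210 − 305.0 = 99.560.
At 7732 K (t = 77.32):
  B = 255 by definition for t > 66.
Gain = 255.000 / 99.560 = 2.5613 → 2.561.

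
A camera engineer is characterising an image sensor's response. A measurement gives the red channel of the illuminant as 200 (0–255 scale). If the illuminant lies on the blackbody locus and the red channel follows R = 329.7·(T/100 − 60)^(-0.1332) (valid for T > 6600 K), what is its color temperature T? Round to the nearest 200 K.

(t − 60)^(-0.1332) = 200/329.7 = 0.60661.
t − 60 = 0.60661^(1/-0.1332) = 0.60661^(-7.508) = 42.638, so t = 102.638.
T = 100·t = 10264 K → 10200 K to the nearest 200 K.

10200 K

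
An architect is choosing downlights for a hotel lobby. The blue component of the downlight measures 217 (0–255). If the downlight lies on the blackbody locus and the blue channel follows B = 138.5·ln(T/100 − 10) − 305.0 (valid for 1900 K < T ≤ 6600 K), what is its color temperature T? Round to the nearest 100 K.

5300 K

ln(t − 10) = (217 + 305.0) / 138.5 = 3.7690.
t − 10 = e^3.7690 = 43.335, so t = 53.335.
T = 100·t = 5333 K → 5300 K to the nearest 100 K.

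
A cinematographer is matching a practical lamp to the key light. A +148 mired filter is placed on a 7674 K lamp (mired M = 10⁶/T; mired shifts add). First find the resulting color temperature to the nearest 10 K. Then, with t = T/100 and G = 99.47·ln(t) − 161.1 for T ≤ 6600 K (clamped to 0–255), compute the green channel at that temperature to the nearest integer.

M_in = 10⁶/7674 = 130.31; M_out = 130.31 + (+148) = 278.31.
T_out = 10⁶/278.31 = 3593.1 K → 3590 K; t = 35.9.
G = 99.47·ln 35.9 − 161.1 = 99.47·3.5807 − 161.1 = 195.076.
Rounded: 195.

195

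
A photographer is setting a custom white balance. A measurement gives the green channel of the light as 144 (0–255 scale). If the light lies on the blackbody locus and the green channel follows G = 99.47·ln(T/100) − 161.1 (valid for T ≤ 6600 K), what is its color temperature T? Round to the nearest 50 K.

ln t = (144 + 161.1) / 99.47 = 3.0673.
t = e^3.0673 = 21.483.
T = 100·t = 2148 K → 2150 K to the nearest 50 K.

2150 K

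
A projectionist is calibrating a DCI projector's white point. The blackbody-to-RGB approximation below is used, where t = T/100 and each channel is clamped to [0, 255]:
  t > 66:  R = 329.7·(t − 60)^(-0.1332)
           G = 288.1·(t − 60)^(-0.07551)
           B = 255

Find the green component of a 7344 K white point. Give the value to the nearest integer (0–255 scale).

t = 7344/100 = 73.44; the t > 66 branch applies.
G = 288.1·(73.44 − 60)^(-0.07551) = 288.1·13.44^(-0.07551) = 288.1·0.82185 = 236.776.
Rounded: 237.

237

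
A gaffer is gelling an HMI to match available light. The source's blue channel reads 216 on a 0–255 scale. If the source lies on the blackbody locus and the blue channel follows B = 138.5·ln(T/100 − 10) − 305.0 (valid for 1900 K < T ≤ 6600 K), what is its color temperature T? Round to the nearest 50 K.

ln(t − 10) = (216 + 305.0) / 138.5 = 3.7617.
t − 10 = e^3.7617 = 43.023, so t = 53.023.
T = 100·t = 5302 K → 5300 K to the nearest 50 K.

5300 K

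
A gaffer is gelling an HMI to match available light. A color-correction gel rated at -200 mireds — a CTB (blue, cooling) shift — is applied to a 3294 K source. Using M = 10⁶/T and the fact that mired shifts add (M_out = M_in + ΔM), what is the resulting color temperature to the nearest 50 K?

M_in = 10⁶/3294 = 303.58 mireds.
M_out = 303.58 + (-200) = 103.58 mireds.
T_out = 10⁶/103.58 = 9654.2 K → 9650 K.

9650 K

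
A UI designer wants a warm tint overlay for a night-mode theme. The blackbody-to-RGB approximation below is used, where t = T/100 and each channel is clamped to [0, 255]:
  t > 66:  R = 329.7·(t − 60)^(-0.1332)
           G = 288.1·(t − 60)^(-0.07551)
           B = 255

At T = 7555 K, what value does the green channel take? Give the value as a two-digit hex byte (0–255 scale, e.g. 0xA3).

0xEA

t = 7555/100 = 75.55; the t > 66 branch applies.
G = 288.1·(75.55 − 60)^(-0.07551) = 288.1·15.55^(-0.07551) = 288.1·0.81285 = 234.183.
Rounded: 234; in hex, 0xEA.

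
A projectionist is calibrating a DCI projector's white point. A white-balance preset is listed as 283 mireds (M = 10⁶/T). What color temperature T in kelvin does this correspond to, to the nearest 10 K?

3530 K

T = 10⁶ / 283 = 3533.57 K → 3530 K.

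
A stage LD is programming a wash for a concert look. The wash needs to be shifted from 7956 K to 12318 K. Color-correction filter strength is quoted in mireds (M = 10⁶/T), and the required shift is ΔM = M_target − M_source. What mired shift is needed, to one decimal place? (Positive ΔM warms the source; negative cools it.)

-44.5 mireds

M_source = 10⁶/7956 = 125.691; M_target = 10⁶/12318 = 81.182.
ΔM = 81.182 − 125.691 = -44.509 → -44.5 mireds, a cooling shift.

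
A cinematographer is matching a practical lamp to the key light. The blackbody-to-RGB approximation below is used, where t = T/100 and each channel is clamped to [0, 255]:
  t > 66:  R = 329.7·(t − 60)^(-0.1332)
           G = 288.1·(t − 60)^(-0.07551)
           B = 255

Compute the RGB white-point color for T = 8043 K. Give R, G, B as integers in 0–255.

t = 8043/100 = 80.43; the t > 66 branch applies.
R = 329.7·(80.43 − 60)^(-0.1332) = 329.7·20.43^(-0.1332) = 329.7·0.66907 = 220.593.
G = 288.1·(80.43 − 60)^(-0.07551) = 288.1·20.43^(-0.07551) = 288.1·0.79627 = 229.406.
B = 255 by definition for t > 66.
Rounded: (221, 229, 255).

R=221, G=229, B=255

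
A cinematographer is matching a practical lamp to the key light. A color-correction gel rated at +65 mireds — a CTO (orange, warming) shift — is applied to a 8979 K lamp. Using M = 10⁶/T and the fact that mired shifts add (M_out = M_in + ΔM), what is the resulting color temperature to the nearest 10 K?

5670 K

M_in = 10⁶/8979 = 111.37 mireds.
M_out = 111.37 + (+65) = 176.37 mireds.
T_out = 10⁶/176.37 = 5669.9 K → 5670 K.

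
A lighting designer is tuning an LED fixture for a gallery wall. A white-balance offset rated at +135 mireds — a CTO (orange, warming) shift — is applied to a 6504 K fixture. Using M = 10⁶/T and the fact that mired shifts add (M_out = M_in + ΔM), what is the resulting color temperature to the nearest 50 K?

3450 K

M_in = 10⁶/6504 = 153.75 mireds.
M_out = 153.75 + (+135) = 288.75 mireds.
T_out = 10⁶/288.75 = 3463.2 K → 3450 K.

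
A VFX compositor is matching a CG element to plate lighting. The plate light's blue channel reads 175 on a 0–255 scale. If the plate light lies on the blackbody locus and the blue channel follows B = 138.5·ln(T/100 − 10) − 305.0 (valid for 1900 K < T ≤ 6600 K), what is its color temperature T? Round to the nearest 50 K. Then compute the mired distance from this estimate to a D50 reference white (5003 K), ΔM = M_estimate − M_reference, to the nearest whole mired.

+38 mireds

ln(t − 10) = (175 + 305.0) / 138.5 = 3.4657.
t − 10 = e^3.4657 = 31.999, so t = 41.999.
T = 100·t = 4200 K → 4200 K to the nearest 50 K.
M_estimate = 10⁶/4200 = 238.10; M_reference = 10⁶/5003 = 199.88.
ΔM = 238.10 − 199.88 = 38.22 → +38 mireds.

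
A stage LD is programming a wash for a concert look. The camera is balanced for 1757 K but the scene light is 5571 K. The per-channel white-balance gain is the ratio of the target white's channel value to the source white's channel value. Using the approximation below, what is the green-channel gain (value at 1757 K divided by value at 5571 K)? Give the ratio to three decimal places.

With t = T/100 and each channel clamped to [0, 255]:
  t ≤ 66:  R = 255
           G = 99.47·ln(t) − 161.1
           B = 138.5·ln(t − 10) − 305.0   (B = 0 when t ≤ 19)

0.519

At 5571 K (t = 55.71):
  G = 99.47·ln 55.71 − 161.1 = 99.47·4.0202 − 161.1 = 238.785.
At 1757 K (t = 17.57):
  G = 99.47·ln 17.57 − 161.1 = 99.47·2.8662 − 161.1 = 124.000.
Gain = 124.000 / 238.785 = 0.5193 → 0.519.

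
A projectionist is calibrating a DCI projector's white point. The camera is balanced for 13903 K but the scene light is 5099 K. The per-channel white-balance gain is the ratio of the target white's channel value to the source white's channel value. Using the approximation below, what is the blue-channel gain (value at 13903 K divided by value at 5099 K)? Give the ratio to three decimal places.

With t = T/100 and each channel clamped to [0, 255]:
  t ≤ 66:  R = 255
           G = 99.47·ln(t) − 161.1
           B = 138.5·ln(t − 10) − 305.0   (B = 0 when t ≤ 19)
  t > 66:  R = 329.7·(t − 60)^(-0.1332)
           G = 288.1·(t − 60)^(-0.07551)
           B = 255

1.218

At 5099 K (t = 50.99):
  B = 138.5·ln(50.99 − 10) − 305.0 = 138.5·ln 40.99 − 305.0 = 138.5·3.7133 − 305.0 = 209.296.
At 13903 K (t = 139.03):
  B = 255 by definition for t > 66.
Gain = 255.000 / 209.296 = 1.2184 → 1.218.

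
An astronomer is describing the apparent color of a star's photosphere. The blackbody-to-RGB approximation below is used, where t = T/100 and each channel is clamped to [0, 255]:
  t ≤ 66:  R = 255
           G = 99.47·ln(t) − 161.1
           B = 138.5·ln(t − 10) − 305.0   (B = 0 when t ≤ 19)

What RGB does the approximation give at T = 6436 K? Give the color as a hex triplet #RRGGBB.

#FFFDF8

t = 6436/100 = 64.36; the t ≤ 66 branch applies.
R = 255 by definition for t ≤ 66.
G = 99.47·ln 64.36 − 161.1 = 99.47·4.1645 − 161.1 = 253.142.
B = 138.5·ln(64.36 − 10) − 305.0 = 138.5·ln 54.36 − 305.0 = 138.5·3.9956 − 305.0 = 248.395.
Rounded: (255, 253, 248).
In hex: #FFFDF8.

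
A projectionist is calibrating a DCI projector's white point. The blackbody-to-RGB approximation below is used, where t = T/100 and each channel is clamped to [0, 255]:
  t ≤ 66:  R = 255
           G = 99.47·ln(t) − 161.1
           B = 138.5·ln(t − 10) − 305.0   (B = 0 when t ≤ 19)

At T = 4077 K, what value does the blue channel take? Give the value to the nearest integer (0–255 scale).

170

t = 4077/100 = 40.77; the t ≤ 66 branch applies.
B = 138.5·ln(40.77 − 10) − 305.0 = 138.5·ln 30.77 − 305.0 = 138.5·3.4265 − 305.0 = 169.576.
Rounded: 170.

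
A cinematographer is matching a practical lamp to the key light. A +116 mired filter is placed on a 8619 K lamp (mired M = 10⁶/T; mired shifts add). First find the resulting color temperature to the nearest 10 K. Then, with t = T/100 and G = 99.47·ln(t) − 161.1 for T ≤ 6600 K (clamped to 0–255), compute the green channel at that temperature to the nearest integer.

M_in = 10⁶/8619 = 116.02; M_out = 116.02 + (+116) = 232.02.
T_out = 10⁶/232.02 = 4309.9 K → 4310 K; t = 43.1.
G = 99.47·ln 43.1 − 161.1 = 99.47·3.7635 − 161.1 = 213.258.
Rounded: 213.

213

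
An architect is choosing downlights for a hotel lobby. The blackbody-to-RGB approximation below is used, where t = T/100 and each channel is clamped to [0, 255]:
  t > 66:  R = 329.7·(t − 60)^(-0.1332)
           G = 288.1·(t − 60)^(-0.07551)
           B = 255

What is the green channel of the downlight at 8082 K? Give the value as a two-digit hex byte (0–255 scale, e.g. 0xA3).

0xE5

t = 8082/100 = 80.82; the t > 66 branch applies.
G = 288.1·(80.82 − 60)^(-0.07551) = 288.1·20.82^(-0.07551) = 288.1·0.79514 = 229.079.
Rounded: 229; in hex, 0xE5.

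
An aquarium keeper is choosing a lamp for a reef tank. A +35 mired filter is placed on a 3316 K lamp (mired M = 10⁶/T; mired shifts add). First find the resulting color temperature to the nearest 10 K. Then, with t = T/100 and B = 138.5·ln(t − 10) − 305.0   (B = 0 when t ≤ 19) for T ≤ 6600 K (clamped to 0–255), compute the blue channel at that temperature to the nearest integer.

108

M_in = 10⁶/3316 = 301.57; M_out = 301.57 + (+35) = 336.57.
T_out = 10⁶/336.57 = 2971.2 K → 2970 K; t = 29.7.
B = 138.5·ln(29.7 − 10) − 305.0 = 138.5·ln 19.7 − 305.0 = 138.5·2.9806 − 305.0 = 107.816.
Rounded: 108.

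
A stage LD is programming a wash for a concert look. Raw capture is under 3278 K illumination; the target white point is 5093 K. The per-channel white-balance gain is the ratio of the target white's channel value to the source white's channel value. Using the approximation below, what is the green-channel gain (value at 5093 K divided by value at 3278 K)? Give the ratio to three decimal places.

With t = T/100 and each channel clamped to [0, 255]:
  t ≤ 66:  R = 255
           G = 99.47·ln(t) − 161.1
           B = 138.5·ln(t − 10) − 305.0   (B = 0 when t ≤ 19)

1.236

At 3278 K (t = 32.78):
  G = 99.47·ln 32.78 − 161.1 = 99.47·3.4898 − 161.1 = 186.032.
At 5093 K (t = 50.93):
  G = 99.47·ln 50.93 − 161.1 = 99.47·3.9305 − 161.1 = 229.862.
Gain = 229.862 / 186.032 = 1.2356 → 1.236.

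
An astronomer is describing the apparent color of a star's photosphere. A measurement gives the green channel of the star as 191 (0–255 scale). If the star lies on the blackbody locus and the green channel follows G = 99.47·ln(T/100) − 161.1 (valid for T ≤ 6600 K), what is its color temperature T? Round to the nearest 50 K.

ln t = (191 + 161.1) / 99.47 = 3.5398.
t = e^3.5398 = 34.459.
T = 100·t = 3446 K → 3450 K to the nearest 50 K.

3450 K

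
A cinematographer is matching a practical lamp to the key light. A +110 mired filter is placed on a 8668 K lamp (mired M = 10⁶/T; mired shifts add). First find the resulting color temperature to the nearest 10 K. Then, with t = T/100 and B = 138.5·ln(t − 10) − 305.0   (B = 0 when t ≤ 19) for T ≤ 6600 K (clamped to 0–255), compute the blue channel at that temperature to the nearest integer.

M_in = 10⁶/8668 = 115.37; M_out = 115.37 + (+110) = 225.37.
T_out = 10⁶/225.37 = 4437.2 K → 4440 K; t = 44.4.
B = 138.5·ln(44.4 − 10) − 305.0 = 138.5·ln 34.4 − 305.0 = 138.5·3.5381 − 305.0 = 185.021.
Rounded: 185.

185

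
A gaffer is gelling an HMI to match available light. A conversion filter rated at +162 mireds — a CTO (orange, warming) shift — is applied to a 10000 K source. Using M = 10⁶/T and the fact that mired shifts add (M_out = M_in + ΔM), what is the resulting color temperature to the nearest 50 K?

3800 K

M_in = 10⁶/10000 = 100.00 mireds.
M_out = 100.00 + (+162) = 262.00 mireds.
T_out = 10⁶/262.00 = 3816.8 K → 3800 K.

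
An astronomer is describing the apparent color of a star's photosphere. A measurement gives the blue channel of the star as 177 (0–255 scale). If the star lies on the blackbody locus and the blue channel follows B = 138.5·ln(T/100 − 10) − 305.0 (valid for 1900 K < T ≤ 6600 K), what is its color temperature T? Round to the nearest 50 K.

ln(t − 10) = (177 + 305.0) / 138.5 = 3.4801.
t − 10 = e^3.4801 = 32.464, so t = 42.464.
T = 100·t = 4246 K → 4250 K to the nearest 50 K.

4250 K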